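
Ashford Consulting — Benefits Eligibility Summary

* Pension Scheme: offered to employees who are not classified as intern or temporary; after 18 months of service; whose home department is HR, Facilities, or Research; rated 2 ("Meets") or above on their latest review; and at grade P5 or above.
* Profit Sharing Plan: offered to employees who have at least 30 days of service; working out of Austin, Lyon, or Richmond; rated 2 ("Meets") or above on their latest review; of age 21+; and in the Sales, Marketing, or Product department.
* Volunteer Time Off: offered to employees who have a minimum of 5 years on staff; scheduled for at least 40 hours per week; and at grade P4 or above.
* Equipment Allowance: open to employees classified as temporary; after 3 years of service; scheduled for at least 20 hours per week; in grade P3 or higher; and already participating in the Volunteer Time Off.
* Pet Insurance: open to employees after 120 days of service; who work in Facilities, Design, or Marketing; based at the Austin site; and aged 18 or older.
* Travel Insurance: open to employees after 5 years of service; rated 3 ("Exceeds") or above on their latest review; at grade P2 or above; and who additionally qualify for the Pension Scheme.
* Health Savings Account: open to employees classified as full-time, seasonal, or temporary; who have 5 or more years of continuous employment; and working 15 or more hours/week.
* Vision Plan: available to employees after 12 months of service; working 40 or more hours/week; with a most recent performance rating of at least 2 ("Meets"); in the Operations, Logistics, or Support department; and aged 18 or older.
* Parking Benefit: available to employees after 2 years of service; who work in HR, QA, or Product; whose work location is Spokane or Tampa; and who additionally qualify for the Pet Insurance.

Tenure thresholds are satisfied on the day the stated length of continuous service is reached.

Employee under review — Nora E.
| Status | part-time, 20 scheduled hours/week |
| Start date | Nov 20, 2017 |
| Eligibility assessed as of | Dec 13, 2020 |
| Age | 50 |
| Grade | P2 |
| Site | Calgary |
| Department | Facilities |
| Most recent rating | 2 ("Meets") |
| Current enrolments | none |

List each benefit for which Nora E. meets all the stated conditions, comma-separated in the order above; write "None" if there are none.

Service from Nov 20, 2017 to Dec 13, 2020: 1119 days.
Pension Scheme — status part-time ✓ (not excluded); service 1119 days ≥ 18 months (≈540 days) ✓; dept Facilities ✓; rating 2 ≥ 2 ✓; grade P2 < P5 ✗ → not eligible.
Profit Sharing Plan — service 1119 days ≥ 30 days ✓; site Calgary ✗ (not Austin, Lyon, or Richmond) → not eligible.
Volunteer Time Off — service 1119 days < 5 years (≈1825 days) ✗ → not eligible.
Equipment Allowance — status part-time ✗ (requires temporary) → not eligible.
Pet Insurance — service 1119 days ≥ 120 days ✓; dept Facilities ✓; site Calgary ✗ (not Austin) → not eligible.
Travel Insurance — service 1119 days < 5 years (≈1825 days) ✗ → not eligible.
Health Savings Account — status part-time ✗ (requires full-time, seasonal, or temporary) → not eligible.
Vision Plan — service 1119 days ≥ 12 months (≈360 days) ✓; 20 hrs/wk < 40 ✗ → not eligible.
Parking Benefit — service 1119 days ≥ 2 years (≈730 days) ✓; dept Facilities ✗ → not eligible.

None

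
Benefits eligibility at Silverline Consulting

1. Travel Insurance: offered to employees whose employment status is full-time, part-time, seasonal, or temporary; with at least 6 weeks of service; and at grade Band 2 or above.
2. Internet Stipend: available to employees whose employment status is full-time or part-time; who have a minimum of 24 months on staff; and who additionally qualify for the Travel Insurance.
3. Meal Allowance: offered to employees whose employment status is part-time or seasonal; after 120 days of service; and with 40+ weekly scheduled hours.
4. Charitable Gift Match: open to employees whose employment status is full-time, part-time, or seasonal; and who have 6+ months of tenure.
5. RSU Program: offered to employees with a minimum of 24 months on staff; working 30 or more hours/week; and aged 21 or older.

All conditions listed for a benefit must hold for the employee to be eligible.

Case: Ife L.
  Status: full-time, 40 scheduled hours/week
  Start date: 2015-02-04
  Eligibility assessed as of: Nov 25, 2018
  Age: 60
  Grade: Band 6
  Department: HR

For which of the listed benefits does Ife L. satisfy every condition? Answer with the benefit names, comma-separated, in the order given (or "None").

Travel Insurance, Internet Stipend, Charitable Gift Match, RSU Program

Service from 2015-02-04 to Nov 25, 2018: 1390 days.
Travel Insurance — status full-time ✓; service 1390 days ≥ 6 weeks (≈42 days) ✓; grade Band 6 ≥ Band 2 ✓ → eligible.
Internet Stipend — status full-time ✓; service 1390 days ≥ 24 months (≈720 days) ✓; eligible for Travel Insurance ✓ → eligible.
Meal Allowance — status full-time ✗ (requires part-time or seasonal) → not eligible.
Charitable Gift Match — status full-time ✓; service 1390 days ≥ 6 months (≈180 days) ✓ → eligible.
RSU Program — service 1390 days ≥ 24 months (≈720 days) ✓; 40 hrs/wk ≥ 30 ✓; age 60 ≥ 21 ✓ → eligible.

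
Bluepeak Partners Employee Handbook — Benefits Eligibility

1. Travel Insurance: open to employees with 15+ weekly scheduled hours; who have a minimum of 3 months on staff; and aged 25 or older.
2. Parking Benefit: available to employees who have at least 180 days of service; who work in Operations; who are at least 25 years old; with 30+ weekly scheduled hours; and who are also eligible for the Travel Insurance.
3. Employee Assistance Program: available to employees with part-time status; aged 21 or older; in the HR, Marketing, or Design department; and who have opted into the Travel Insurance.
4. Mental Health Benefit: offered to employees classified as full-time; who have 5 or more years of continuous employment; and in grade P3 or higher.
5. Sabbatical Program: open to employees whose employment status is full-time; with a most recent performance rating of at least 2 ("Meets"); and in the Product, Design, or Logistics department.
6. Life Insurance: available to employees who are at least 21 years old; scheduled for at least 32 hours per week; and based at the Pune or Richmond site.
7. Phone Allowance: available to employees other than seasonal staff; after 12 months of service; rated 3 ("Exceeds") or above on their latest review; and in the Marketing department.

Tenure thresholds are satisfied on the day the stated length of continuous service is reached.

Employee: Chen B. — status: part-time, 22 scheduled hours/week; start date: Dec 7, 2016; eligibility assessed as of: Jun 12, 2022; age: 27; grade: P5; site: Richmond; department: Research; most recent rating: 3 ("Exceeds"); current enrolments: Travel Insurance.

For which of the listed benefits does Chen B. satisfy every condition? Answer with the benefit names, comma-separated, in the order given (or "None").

Service from Dec 7, 2016 to Jun 12, 2022: 2013 days.
Travel Insurance — 22 hrs/wk ≥ 15 ✓; service 2013 days ≥ 3 months (≈90 days) ✓; age 27 ≥ 25 ✓ → eligible.
Parking Benefit — service 2013 days ≥ 180 days ✓; dept Research ✗ → not eligible.
Employee Assistance Program — status part-time ✓; age 27 ≥ 21 ✓; dept Research ✗ → not eligible.
Mental Health Benefit — status part-time ✗ (requires full-time) → not eligible.
Sabbatical Program — status part-time ✗ (requires full-time) → not eligible.
Life Insurance — age 27 ≥ 21 ✓; 22 hrs/wk < 32 ✗ → not eligible.
Phone Allowance — status part-time ✓ (not excluded); service 2013 days ≥ 12 months (≈360 days) ✓; rating 3 ≥ 3 ✓; dept Research ✗ → not eligible.

Travel Insurance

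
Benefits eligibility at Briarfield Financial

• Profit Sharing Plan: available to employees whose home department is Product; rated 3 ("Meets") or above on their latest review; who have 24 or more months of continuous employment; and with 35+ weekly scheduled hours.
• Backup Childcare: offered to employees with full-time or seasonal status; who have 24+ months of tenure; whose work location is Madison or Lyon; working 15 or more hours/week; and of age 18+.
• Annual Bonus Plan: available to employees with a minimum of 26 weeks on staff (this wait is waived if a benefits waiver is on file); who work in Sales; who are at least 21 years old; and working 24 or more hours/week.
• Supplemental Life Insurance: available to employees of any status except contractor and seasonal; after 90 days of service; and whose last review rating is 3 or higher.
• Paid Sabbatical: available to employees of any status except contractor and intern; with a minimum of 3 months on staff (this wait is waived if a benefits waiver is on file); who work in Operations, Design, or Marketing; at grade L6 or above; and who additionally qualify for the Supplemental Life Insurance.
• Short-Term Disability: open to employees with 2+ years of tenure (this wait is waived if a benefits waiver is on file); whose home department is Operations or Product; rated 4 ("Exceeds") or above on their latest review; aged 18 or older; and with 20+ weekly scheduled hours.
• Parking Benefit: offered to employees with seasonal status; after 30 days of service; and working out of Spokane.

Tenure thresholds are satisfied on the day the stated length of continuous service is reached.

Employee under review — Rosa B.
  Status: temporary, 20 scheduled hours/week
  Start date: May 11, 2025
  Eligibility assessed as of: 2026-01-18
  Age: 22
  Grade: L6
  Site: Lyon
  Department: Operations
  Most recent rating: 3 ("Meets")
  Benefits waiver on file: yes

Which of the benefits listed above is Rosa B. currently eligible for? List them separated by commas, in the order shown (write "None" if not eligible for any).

Supplemental Life Insurance, Paid Sabbatical

Service from May 11, 2025 to 2026-01-18: 252 days.
Profit Sharing Plan — dept Operations ✗ → not eligible.
Backup Childcare — status temporary ✗ (requires full-time or seasonal) → not eligible.
Annual Bonus Plan — benefits waiver on file ✓; dept Operations ✗ → not eligible.
Supplemental Life Insurance — status temporary ✓ (not excluded); service 252 days ≥ 90 days ✓; rating 3 ≥ 3 ✓ → eligible.
Paid Sabbatical — status temporary ✓ (not excluded); benefits waiver on file ✓; dept Operations ✓; grade L6 ≥ L6 ✓; eligible for Supplemental Life Insurance ✓ → eligible.
Short-Term Disability — benefits waiver on file ✓; dept Operations ✓; rating 3 < 4 ✗ → not eligible.
Parking Benefit — status temporary ✗ (requires seasonal) → not eligible.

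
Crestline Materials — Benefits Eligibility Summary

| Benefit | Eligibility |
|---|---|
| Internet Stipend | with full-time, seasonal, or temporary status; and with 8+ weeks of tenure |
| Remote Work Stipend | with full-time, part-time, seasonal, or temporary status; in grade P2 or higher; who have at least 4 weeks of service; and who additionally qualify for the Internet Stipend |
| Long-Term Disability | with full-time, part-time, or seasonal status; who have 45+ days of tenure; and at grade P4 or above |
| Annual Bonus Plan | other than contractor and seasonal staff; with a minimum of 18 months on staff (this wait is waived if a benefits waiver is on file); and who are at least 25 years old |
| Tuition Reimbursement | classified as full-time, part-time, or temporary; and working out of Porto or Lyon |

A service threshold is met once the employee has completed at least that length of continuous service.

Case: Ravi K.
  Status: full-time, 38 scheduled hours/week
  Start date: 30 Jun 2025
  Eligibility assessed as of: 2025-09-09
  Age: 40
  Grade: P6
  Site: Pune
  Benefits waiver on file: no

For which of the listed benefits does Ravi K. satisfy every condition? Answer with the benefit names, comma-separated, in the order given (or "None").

Internet Stipend, Remote Work Stipend, Long-Term Disability

Service from 30 Jun 2025 to 2025-09-09: 71 days.
Internet Stipend — status full-time ✓; service 71 days ≥ 8 weeks (≈56 days) ✓ → eligible.
Remote Work Stipend — status full-time ✓; grade P6 ≥ P2 ✓; service 71 days ≥ 4 weeks (≈28 days) ✓; eligible for Internet Stipend ✓ → eligible.
Long-Term Disability — status full-time ✓; service 71 days ≥ 45 days ✓; grade P6 ≥ P4 ✓ → eligible.
Annual Bonus Plan — status full-time ✓ (not excluded); no waiver, service 71 days < 18 months (≈540 days) ✗ → not eligible.
Tuition Reimbursement — status full-time ✓; site Pune ✗ (not Porto or Lyon) → not eligible.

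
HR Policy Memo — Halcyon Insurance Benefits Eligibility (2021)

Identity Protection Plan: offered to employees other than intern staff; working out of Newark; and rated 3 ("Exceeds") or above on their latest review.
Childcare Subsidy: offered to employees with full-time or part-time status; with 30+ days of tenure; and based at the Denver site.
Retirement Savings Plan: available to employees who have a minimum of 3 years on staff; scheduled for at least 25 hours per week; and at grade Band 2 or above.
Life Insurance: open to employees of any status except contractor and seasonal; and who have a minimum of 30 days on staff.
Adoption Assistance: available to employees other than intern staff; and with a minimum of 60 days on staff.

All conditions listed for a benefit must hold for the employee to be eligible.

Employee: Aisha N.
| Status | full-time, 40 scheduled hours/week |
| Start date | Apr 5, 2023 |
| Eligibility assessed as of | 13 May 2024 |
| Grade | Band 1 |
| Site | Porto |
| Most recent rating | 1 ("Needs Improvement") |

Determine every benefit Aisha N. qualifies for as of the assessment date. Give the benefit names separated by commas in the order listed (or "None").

Service from Apr 5, 2023 to 13 May 2024: 404 days.
Identity Protection Plan — status full-time ✓ (not excluded); site Porto ✗ (not Newark) → not eligible.
Childcare Subsidy — status full-time ✓; service 404 days ≥ 30 days ✓; site Porto ✗ (not Denver) → not eligible.
Retirement Savings Plan — service 404 days < 3 years (≈1095 days) ✗ → not eligible.
Life Insurance — status full-time ✓ (not excluded); service 404 days ≥ 30 days ✓ → eligible.
Adoption Assistance — status full-time ✓ (not excluded); service 404 days ≥ 60 days ✓ → eligible.

Life Insurance, Adoption Assistance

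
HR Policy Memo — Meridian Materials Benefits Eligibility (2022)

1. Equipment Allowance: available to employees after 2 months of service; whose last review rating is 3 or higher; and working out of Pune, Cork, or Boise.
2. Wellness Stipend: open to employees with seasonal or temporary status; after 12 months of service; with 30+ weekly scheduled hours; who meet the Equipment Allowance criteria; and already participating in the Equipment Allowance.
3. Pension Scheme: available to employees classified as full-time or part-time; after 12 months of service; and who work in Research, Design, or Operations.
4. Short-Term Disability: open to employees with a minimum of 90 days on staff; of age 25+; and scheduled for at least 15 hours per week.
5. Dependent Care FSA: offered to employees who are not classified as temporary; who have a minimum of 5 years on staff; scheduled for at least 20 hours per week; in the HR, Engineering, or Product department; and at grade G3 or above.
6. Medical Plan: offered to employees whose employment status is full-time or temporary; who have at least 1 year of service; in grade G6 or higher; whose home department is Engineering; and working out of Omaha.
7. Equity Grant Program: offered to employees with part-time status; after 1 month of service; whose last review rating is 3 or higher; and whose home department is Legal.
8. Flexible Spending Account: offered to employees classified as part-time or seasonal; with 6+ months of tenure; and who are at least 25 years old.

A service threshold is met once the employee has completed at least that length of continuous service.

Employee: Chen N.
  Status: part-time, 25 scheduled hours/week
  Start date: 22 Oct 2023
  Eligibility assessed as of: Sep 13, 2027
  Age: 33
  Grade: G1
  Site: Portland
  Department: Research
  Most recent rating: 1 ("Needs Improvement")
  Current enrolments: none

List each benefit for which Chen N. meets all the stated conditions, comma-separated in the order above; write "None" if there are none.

Pension Scheme, Short-Term Disability, Flexible Spending Account

Service from 22 Oct 2023 to Sep 13, 2027: 1422 days.
Equipment Allowance — service 1422 days ≥ 2 months (≈60 days) ✓; rating 1 < 3 ✗ → not eligible.
Wellness Stipend — status part-time ✗ (requires seasonal or temporary) → not eligible.
Pension Scheme — status part-time ✓; service 1422 days ≥ 12 months (≈360 days) ✓; dept Research ✓ → eligible.
Short-Term Disability — service 1422 days ≥ 90 days ✓; age 33 ≥ 25 ✓; 25 hrs/wk ≥ 15 ✓ → eligible.
Dependent Care FSA — status part-time ✓ (not excluded); service 1422 days < 5 years (≈1825 days) ✗ → not eligible.
Medical Plan — status part-time ✗ (requires full-time or temporary) → not eligible.
Equity Grant Program — status part-time ✓; service 1422 days ≥ 1 month (≈30 days) ✓; rating 1 < 3 ✗ → not eligible.
Flexible Spending Account — status part-time ✓; service 1422 days ≥ 6 months (≈180 days) ✓; age 33 ≥ 25 ✓ → eligible.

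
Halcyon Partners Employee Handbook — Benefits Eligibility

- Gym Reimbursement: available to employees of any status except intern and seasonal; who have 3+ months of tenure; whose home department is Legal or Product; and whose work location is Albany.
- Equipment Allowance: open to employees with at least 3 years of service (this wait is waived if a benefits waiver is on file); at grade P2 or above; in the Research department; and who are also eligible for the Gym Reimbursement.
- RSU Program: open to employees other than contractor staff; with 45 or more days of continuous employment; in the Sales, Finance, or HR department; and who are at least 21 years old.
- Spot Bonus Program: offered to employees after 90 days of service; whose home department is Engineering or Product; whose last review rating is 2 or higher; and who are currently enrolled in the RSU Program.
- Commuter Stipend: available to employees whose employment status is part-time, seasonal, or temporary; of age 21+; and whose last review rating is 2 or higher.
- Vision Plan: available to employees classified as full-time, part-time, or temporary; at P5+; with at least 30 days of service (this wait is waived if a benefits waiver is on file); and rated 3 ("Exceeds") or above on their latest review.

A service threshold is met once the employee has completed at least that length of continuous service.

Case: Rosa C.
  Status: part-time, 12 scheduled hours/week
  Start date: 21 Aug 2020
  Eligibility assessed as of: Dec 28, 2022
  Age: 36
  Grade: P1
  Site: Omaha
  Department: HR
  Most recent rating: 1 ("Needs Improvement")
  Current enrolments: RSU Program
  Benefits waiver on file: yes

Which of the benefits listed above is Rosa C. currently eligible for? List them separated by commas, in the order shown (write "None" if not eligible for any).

RSU Program

Service from 21 Aug 2020 to Dec 28, 2022: 859 days.
Gym Reimbursement — status part-time ✓ (not excluded); service 859 days ≥ 3 months (≈90 days) ✓; dept HR ✗ → not eligible.
Equipment Allowance — benefits waiver on file ✓; grade P1 < P2 ✗ → not eligible.
RSU Program — status part-time ✓ (not excluded); service 859 days ≥ 45 days ✓; dept HR ✓; age 36 ≥ 21 ✓ → eligible.
Spot Bonus Program — service 859 days ≥ 90 days ✓; dept HR ✗ → not eligible.
Commuter Stipend — status part-time ✓; age 36 ≥ 21 ✓; rating 1 < 2 ✗ → not eligible.
Vision Plan — status part-time ✓; grade P1 < P5 ✗ → not eligible.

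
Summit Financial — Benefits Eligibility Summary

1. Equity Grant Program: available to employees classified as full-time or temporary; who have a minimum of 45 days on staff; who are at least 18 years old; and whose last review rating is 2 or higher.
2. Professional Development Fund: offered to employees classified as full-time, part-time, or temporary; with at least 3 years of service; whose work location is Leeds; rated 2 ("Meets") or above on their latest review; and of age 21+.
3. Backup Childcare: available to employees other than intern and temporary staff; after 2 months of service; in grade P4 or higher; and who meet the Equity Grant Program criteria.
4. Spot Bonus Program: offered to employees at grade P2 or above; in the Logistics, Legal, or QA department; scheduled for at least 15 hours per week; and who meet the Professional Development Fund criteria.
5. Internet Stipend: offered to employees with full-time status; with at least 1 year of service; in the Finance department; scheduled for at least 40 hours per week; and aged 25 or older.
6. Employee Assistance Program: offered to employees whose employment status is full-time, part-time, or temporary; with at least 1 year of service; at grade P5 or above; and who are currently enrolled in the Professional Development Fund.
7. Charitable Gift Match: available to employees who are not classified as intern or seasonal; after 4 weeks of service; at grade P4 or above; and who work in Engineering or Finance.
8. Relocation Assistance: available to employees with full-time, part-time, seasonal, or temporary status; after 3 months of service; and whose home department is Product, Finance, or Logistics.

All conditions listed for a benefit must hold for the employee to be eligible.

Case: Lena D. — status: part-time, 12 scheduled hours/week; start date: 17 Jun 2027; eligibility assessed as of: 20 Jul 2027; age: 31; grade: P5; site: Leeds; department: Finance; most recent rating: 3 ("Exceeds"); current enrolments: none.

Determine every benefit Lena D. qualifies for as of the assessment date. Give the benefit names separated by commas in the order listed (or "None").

Charitable Gift Match

Service from 17 Jun 2027 to 20 Jul 2027: 33 days.
Equity Grant Program — status part-time ✗ (requires full-time or temporary) → not eligible.
Professional Development Fund — status part-time ✓; service 33 days < 3 years (≈1095 days) ✗ → not eligible.
Backup Childcare — status part-time ✓ (not excluded); service 33 days < 2 months (≈60 days) ✗ → not eligible.
Spot Bonus Program — grade P5 ≥ P2 ✓; dept Finance ✗ → not eligible.
Internet Stipend — status part-time ✗ (requires full-time) → not eligible.
Employee Assistance Program — status part-time ✓; service 33 days < 1 year (≈365 days) ✗ → not eligible.
Charitable Gift Match — status part-time ✓ (not excluded); service 33 days ≥ 4 weeks (≈28 days) ✓; grade P5 ≥ P4 ✓; dept Finance ✓ → eligible.
Relocation Assistance — status part-time ✓; service 33 days < 3 months (≈90 days) ✗ → not eligible.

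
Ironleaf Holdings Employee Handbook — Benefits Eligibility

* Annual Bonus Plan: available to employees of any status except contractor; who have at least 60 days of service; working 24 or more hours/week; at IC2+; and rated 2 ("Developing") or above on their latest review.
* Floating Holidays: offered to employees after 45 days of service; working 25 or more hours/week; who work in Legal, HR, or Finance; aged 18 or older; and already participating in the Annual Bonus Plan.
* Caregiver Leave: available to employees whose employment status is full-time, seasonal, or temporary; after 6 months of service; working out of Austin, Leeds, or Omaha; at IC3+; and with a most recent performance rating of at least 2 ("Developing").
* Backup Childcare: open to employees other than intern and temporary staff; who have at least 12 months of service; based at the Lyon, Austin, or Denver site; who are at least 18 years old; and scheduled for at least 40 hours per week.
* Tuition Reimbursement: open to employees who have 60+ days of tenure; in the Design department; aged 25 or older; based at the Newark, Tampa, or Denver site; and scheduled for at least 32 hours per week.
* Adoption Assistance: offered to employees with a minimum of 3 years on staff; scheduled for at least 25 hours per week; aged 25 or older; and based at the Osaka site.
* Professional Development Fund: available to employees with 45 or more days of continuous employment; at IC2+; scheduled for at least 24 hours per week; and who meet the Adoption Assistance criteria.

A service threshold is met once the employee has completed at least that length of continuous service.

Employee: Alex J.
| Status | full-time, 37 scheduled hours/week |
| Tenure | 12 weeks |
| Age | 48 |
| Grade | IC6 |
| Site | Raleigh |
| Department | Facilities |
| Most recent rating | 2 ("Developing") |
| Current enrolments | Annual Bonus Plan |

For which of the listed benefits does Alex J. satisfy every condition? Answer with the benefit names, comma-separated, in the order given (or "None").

Annual Bonus Plan

Annual Bonus Plan — status full-time ✓ (not excluded); service 12 weeks ≥ 60 days ✓; 37 hrs/wk ≥ 24 ✓; grade IC6 ≥ IC2 ✓; rating 2 ≥ 2 ✓ → eligible.
Floating Holidays — service 12 weeks ≥ 45 days ✓; 37 hrs/wk ≥ 25 ✓; dept Facilities ✗ → not eligible.
Caregiver Leave — status full-time ✓; service 12 weeks < 6 months (≈180 days) ✗ → not eligible.
Backup Childcare — status full-time ✓ (not excluded); service 12 weeks < 12 months (≈360 days) ✗ → not eligible.
Tuition Reimbursement — service 12 weeks ≥ 60 days ✓; dept Facilities ✗ → not eligible.
Adoption Assistance — service 12 weeks < 3 years (≈1095 days) ✗ → not eligible.
Professional Development Fund — service 12 weeks ≥ 45 days ✓; grade IC6 ≥ IC2 ✓; 37 hrs/wk ≥ 24 ✓; not eligible for Adoption Assistance ✗ → not eligible.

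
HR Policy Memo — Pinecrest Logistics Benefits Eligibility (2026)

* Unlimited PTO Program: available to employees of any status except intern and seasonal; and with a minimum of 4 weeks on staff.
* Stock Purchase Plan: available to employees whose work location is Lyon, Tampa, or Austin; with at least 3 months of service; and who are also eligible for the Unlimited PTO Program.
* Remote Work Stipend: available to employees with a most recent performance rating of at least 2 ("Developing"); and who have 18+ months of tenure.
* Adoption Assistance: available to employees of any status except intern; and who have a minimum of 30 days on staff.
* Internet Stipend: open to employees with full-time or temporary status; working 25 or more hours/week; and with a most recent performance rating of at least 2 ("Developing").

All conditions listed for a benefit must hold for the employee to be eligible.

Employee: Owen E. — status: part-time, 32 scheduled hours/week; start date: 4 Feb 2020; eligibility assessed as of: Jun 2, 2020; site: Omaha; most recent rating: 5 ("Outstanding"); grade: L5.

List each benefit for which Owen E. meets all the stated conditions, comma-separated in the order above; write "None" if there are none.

Service from 4 Feb 2020 to Jun 2, 2020: 119 days.
Unlimited PTO Program — status part-time ✓ (not excluded); service 119 days ≥ 4 weeks (≈28 days) ✓ → eligible.
Stock Purchase Plan — site Omaha ✗ (not Lyon, Tampa, or Austin) → not eligible.
Remote Work Stipend — rating 5 ≥ 2 ✓; service 119 days < 18 months (≈540 days) ✗ → not eligible.
Adoption Assistance — status part-time ✓ (not excluded); service 119 days ≥ 30 days ✓ → eligible.
Internet Stipend — status part-time ✗ (requires full-time or temporary) → not eligible.

Unlimited PTO Program, Adoption Assistance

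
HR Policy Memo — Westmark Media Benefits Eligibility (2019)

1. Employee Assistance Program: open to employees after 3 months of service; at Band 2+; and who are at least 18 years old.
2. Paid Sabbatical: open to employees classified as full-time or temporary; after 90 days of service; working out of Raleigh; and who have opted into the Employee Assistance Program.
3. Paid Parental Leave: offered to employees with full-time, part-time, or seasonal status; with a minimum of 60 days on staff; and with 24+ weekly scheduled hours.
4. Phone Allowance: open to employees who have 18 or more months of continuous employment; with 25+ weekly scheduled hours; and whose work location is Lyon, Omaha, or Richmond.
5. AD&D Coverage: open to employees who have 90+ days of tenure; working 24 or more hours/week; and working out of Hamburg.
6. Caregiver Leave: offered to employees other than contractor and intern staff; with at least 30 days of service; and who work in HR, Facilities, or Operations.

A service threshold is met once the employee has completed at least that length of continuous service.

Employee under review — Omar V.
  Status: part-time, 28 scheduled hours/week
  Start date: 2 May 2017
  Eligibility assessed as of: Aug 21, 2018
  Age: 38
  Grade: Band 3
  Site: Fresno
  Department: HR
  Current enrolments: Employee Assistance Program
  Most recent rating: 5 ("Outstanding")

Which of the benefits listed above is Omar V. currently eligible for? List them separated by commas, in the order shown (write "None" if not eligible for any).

Service from 2 May 2017 to Aug 21, 2018: 476 days.
Employee Assistance Program — service 476 days ≥ 3 months (≈90 days) ✓; grade Band 3 ≥ Band 2 ✓; age 38 ≥ 18 ✓ → eligible.
Paid Sabbatical — status part-time ✗ (requires full-time or temporary) → not eligible.
Paid Parental Leave — status part-time ✓; service 476 days ≥ 60 days ✓; 28 hrs/wk ≥ 24 ✓ → eligible.
Phone Allowance — service 476 days < 18 months (≈540 days) ✗ → not eligible.
AD&D Coverage — service 476 days ≥ 90 days ✓; 28 hrs/wk ≥ 24 ✓; site Fresno ✗ (not Hamburg) → not eligible.
Caregiver Leave — status part-time ✓ (not excluded); service 476 days ≥ 30 days ✓; dept HR ✓ → eligible.

Employee Assistance Program, Paid Parental Leave, Caregiver Leave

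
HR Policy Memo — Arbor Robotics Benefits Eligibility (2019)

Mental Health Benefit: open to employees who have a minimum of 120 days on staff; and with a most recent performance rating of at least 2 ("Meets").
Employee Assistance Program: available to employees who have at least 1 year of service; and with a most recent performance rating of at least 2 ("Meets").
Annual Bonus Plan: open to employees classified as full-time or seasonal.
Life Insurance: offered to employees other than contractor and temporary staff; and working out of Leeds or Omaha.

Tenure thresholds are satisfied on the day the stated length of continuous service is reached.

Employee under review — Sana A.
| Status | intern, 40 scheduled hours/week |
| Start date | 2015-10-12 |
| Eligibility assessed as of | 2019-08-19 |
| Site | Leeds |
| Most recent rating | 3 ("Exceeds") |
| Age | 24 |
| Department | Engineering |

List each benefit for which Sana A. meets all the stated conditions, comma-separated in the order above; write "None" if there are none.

Service from 2015-10-12 to 2019-08-19: 1407 days.
Mental Health Benefit — service 1407 days ≥ 120 days ✓; rating 3 ≥ 2 ✓ → eligible.
Employee Assistance Program — service 1407 days ≥ 1 year (≈365 days) ✓; rating 3 ≥ 2 ✓ → eligible.
Annual Bonus Plan — status intern ✗ (requires full-time or seasonal) → not eligible.
Life Insurance — status intern ✓ (not excluded); site Leeds ✓ → eligible.

Mental Health Benefit, Employee Assistance Program, Life Insurance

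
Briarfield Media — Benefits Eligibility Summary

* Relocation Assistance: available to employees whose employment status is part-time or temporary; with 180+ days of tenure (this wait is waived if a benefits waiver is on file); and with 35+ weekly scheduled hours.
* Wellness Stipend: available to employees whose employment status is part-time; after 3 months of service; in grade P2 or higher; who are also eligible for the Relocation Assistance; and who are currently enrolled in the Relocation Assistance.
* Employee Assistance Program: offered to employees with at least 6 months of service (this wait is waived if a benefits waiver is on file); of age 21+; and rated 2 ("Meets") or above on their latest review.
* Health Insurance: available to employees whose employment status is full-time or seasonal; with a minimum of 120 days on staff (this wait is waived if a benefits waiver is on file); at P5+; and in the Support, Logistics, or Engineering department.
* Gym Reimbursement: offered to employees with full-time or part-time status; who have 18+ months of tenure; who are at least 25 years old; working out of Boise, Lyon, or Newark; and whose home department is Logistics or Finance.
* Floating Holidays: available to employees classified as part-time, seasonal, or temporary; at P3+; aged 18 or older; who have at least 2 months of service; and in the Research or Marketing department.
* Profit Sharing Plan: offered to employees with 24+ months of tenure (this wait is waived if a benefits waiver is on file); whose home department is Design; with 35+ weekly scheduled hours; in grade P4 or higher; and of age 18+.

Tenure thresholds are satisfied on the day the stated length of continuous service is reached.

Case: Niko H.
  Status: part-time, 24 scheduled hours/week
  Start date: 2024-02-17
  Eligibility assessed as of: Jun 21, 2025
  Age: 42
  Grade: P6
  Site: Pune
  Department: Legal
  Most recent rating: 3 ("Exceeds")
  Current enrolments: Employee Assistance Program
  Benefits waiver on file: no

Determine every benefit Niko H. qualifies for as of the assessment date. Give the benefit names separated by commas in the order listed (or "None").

Service from 2024-02-17 to Jun 21, 2025: 490 days.
Relocation Assistance — status part-time ✓; no waiver, service 490 days ≥ 180 days ✓; 24 hrs/wk < 35 ✗ → not eligible.
Wellness Stipend — status part-time ✓; service 490 days ≥ 3 months (≈90 days) ✓; grade P6 ≥ P2 ✓; not eligible for Relocation Assistance ✗ → not eligible.
Employee Assistance Program — no waiver, service 490 days ≥ 6 months (≈180 days) ✓; age 42 ≥ 21 ✓; rating 3 ≥ 2 ✓ → eligible.
Health Insurance — status part-time ✗ (requires full-time or seasonal) → not eligible.
Gym Reimbursement — status part-time ✓; service 490 days < 18 months (≈540 days) ✗ → not eligible.
Floating Holidays — status part-time ✓; grade P6 ≥ P3 ✓; age 42 ≥ 18 ✓; service 490 days ≥ 2 months (≈60 days) ✓; dept Legal ✗ → not eligible.
Profit Sharing Plan — no waiver, service 490 days < 24 months (≈720 days) ✗ → not eligible.

Employee Assistance Program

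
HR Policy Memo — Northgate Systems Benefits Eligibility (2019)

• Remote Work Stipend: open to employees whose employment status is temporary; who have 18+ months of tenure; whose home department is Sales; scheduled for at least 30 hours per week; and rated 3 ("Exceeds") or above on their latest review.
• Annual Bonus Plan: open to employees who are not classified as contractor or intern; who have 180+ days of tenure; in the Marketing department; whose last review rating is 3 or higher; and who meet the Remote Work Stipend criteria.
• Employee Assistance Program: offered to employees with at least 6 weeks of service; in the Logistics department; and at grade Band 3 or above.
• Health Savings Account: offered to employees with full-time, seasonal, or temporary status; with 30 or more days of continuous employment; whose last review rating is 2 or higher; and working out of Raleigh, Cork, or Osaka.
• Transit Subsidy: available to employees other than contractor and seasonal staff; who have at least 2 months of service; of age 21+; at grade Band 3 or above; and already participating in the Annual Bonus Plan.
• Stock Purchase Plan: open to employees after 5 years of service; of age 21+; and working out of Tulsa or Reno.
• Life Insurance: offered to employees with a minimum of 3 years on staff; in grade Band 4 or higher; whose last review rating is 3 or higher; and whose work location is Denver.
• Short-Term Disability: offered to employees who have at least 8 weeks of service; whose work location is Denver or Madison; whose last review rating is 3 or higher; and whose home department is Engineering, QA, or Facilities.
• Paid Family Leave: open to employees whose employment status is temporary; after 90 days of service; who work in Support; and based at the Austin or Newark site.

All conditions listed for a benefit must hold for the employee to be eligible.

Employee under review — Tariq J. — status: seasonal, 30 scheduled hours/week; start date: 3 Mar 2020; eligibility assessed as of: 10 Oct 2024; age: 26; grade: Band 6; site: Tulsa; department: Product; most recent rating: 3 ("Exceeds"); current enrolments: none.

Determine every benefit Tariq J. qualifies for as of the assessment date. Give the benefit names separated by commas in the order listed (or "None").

None

Service from 3 Mar 2020 to 10 Oct 2024: 1682 days.
Remote Work Stipend — status seasonal ✗ (requires temporary) → not eligible.
Annual Bonus Plan — status seasonal ✓ (not excluded); service 1682 days ≥ 180 days ✓; dept Product ✗ → not eligible.
Employee Assistance Program — service 1682 days ≥ 6 weeks (≈42 days) ✓; dept Product ✗ → not eligible.
Health Savings Account — status seasonal ✓; service 1682 days ≥ 30 days ✓; rating 3 ≥ 2 ✓; site Tulsa ✗ (not Raleigh, Cork, or Osaka) → not eligible.
Transit Subsidy — status seasonal ✗ (excluded) → not eligible.
Stock Purchase Plan — service 1682 days < 5 years (≈1825 days) ✗ → not eligible.
Life Insurance — service 1682 days ≥ 3 years (≈1095 days) ✓; grade Band 6 ≥ Band 4 ✓; rating 3 ≥ 3 ✓; site Tulsa ✗ (not Denver) → not eligible.
Short-Term Disability — service 1682 days ≥ 8 weeks (≈56 days) ✓; site Tulsa ✗ (not Denver or Madison) → not eligible.
Paid Family Leave — status seasonal ✗ (requires temporary) → not eligible.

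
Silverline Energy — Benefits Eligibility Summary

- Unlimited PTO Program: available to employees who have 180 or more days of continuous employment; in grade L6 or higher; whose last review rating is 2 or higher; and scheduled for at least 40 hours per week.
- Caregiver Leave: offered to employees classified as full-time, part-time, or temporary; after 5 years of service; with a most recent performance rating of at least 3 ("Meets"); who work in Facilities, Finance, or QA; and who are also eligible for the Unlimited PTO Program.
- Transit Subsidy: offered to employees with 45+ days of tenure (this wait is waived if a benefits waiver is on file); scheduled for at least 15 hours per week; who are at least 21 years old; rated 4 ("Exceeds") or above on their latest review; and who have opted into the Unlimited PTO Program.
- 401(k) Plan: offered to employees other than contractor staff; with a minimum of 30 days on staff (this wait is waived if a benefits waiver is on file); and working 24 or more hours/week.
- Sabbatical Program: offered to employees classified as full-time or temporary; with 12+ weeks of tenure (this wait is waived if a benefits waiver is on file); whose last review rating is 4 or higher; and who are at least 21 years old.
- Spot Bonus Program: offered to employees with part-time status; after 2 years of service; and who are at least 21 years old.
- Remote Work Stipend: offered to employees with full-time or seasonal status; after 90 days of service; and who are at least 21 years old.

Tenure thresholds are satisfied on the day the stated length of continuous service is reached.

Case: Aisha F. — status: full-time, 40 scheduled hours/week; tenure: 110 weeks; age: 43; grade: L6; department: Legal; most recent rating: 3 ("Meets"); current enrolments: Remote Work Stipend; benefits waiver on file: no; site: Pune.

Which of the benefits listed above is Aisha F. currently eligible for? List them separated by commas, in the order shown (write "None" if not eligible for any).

Unlimited PTO Program — service 110 weeks ≥ 180 days ✓; grade L6 ≥ L6 ✓; rating 3 ≥ 2 ✓; 40 hrs/wk ≥ 40 ✓ → eligible.
Caregiver Leave — status full-time ✓; service 110 weeks < 5 years (≈1825 days) ✗ → not eligible.
Transit Subsidy — no waiver, service 110 weeks ≥ 45 days ✓; 40 hrs/wk ≥ 15 ✓; age 43 ≥ 21 ✓; rating 3 < 4 ✗ → not eligible.
401(k) Plan — status full-time ✓ (not excluded); no waiver, service 110 weeks ≥ 30 days ✓; 40 hrs/wk ≥ 24 ✓ → eligible.
Sabbatical Program — status full-time ✓; no waiver, service 110 weeks ≥ 12 weeks ✓; rating 3 < 4 ✗ → not eligible.
Spot Bonus Program — status full-time ✗ (requires part-time) → not eligible.
Remote Work Stipend — status full-time ✓; service 110 weeks ≥ 90 days ✓; age 43 ≥ 21 ✓ → eligible.

Unlimited PTO Program, 401(k) Plan, Remote Work Stipend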